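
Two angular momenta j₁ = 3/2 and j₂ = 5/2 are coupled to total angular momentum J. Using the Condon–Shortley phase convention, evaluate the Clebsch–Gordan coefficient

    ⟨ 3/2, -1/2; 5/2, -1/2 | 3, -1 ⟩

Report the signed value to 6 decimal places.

triangle: 1!*2!*4!/8! = 48/40320
(j±m)!: 1!*2!*2!*3!*2!*4! = 1152
prefactor² = (2J+1)*Δ*N² = 48/5
  k=0: +1/(0!*1!*2!*2!*0!*2!) = 1/8
  k=1: −1/(1!*0!*1!*1!*1!*3!) = -1/6
Σ = -1/24  ⇒  CG² = 48/5*(-1/24)² = 1/60
CG = −√(1/60) = -0.129099

−√(1/60) ≈ -0.129099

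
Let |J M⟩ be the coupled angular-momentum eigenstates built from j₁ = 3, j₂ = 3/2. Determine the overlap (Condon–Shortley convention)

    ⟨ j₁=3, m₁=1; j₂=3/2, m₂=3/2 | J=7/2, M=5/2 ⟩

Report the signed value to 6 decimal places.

j₁+j₂−J=1  J+j₁−j₂=5  J−j₁+j₂=2  j₁+j₂+J+1=9
(j₁±m₁, j₂±m₂, J±M) = (4,2,3,0,6,1)
P² = 7680/7
sum k=1..1:
  [1] −1/48 = -1/48
S = -1/48
C² = P²·S² = 10/21 ; C = -0.690066

−√(10/21) ≈ -0.690066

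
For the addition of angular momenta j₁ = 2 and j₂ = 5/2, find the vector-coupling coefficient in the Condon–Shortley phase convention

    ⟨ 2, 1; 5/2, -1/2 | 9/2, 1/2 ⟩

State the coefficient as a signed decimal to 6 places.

+0.563436

triangle: 0!×4!×5!/10! = 2880/3628800
(j±m)!: 3!×1!×2!×3!×5!×4! = 207360
prefactor² = (2J+1)×Δ×N² = 11520/7
  k=0: +1/(0!×0!×1!×2!×3!×3!) = 1/72
Σ = 1/72  ⇒  CG² = 11520/7×1/72² = 20/63
CG = +√(20/63) = +0.563436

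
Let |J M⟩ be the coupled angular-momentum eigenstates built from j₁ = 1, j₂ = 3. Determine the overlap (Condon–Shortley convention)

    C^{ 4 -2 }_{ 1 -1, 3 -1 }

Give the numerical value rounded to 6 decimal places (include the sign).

√[9·0!2!6!/9! · 0!2!2!4!2!6!] = √(34560/7)
  +(−1)^0/∏(0,0,2,2,0,4)! = 1/96  (running 1/96)
⟨..|..⟩ = √(34560/7)·(1/96) = +0.731925

+√(15/28) ≈ +0.731925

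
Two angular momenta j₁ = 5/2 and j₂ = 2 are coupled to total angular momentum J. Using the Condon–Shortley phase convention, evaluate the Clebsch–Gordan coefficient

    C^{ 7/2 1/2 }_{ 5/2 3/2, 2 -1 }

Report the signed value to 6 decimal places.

j₁+j₂−J=1  J+j₁−j₂=4  J−j₁+j₂=3  j₁+j₂+J+1=9
(j₁±m₁, j₂±m₂, J±M) = (4,1,1,3,4,3)
P² = 2304/35
sum k=0..1:
  [0] +1/12 = 1/12
  [1] −1/144 = -1/144
S = 11/144
C² = P²·S² = 121/315 ; C = +0.619780

+0.619780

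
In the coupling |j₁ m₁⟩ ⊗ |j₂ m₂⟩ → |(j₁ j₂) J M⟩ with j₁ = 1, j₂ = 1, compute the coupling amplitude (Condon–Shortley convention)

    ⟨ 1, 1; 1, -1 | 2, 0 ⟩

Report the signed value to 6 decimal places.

+0.408248  (= +√(1/6))

√[5·0!2!2!/5! · 2!0!0!2!2!2!] = √(8/3)
  +(−1)^0/∏(0,0,0,0,2,2)! = 1/4  (running 1/4)
⟨..|..⟩ = √(8/3)·(1/4) = +0.408248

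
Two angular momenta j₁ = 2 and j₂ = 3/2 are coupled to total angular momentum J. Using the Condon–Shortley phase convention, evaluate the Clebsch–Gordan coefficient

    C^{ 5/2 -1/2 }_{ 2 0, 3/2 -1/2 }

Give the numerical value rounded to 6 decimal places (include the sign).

j₁+j₂−J=1  J+j₁−j₂=3  J−j₁+j₂=2  j₁+j₂+J+1=7
(j₁±m₁, j₂±m₂, J±M) = (2,2,1,2,2,3)
P² = 48/35
sum k=0..1:
  [0] +1/2 = 1/2
  [1] −1/4 = -1/4
S = 1/4
C² = P²·S² = 3/35 ; C = +0.292770

+0.292770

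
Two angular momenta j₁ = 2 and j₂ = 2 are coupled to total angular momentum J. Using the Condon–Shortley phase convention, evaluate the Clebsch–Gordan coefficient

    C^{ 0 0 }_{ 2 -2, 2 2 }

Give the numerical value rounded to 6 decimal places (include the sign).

triangle: 4!×0!×0!/5! = 24/120
(j±m)!: 0!×4!×4!×0!×0!×0! = 576
prefactor² = (2J+1)×Δ×N² = 576/5
  k=4: +1/(4!×0!×0!×0!×0!×0!) = 1/24
Σ = 1/24  ⇒  CG² = 576/5×1/24² = 1/5
CG = +√(1/5) = +0.447214

+0.447214  (= +√(1/5))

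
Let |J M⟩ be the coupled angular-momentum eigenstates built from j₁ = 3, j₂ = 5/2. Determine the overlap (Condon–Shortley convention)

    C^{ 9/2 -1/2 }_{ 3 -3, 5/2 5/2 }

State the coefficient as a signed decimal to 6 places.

j₁+j₂−J=1  J+j₁−j₂=5  J−j₁+j₂=4  j₁+j₂+J+1=11
(j₁±m₁, j₂±m₂, J±M) = (0,6,5,0,4,5)
P² = 13824000/77
sum k=1..1:
  [1] −1/2880 = -1/2880
S = -1/2880
C² = P²·S² = 5/231 ; C = -0.147122

-0.147122  (= −√(5/231))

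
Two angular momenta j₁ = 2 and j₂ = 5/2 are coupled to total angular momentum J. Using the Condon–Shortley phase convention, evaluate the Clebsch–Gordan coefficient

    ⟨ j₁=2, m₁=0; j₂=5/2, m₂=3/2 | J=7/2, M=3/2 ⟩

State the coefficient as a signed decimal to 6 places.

√[8·1!3!4!/9! · 2!2!4!1!5!2!] = √(512/7)
  +(−1)^0/∏(0,1,2,4,1,0)! = 1/48  (running 1/48)
  +(−1)^1/∏(1,0,1,3,2,1)! = -1/12  (running -1/16)
⟨..|..⟩ = √(512/7)·(-1/16) = -0.534522

-0.534522  (= −√(2/7))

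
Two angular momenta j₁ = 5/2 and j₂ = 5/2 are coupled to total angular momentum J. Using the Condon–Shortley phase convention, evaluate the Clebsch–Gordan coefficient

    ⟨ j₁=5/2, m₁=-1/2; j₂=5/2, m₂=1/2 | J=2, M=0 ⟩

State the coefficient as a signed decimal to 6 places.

√[5·3!2!2!/8! · 2!3!3!2!2!2!] = √(12/7)
  +(−1)^1/∏(1,2,2,2,0,0)! = -1/8  (running -1/8)
  +(−1)^2/∏(2,1,1,1,1,1)! = 1/2  (running 3/8)
  +(−1)^3/∏(3,0,0,0,2,2)! = -1/24  (running 1/3)
⟨..|..⟩ = √(12/7)·(1/3) = +0.436436

+0.436436  (= +√(4/21))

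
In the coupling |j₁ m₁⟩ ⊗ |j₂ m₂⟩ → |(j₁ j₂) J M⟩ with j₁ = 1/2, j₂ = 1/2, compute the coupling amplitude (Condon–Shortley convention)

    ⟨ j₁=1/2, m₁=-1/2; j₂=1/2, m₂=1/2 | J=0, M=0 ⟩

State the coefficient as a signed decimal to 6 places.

triangle: 1!*0!*0!/2! = 1/2
(j±m)!: 0!*1!*1!*0!*0!*0! = 1
prefactor² = (2J+1)*Δ*N² = 1/2
  k=1: −1/(1!*0!*0!*0!*0!*0!) = -1
Σ = -1  ⇒  CG² = 1/2*(-1)² = 1/2
CG = −√(1/2) = -0.707107

−√(1/2) ≈ -0.707107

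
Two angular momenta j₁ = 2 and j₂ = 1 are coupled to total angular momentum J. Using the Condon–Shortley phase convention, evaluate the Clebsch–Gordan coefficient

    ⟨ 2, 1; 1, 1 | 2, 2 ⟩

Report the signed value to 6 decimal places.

−√(1/3) ≈ -0.577350

triangle: 1!*3!*1!/6! = 6/720
(j±m)!: 3!*1!*2!*0!*4!*0! = 288
prefactor² = (2J+1)*Δ*N² = 12
  k=1: −1/(1!*0!*0!*1!*3!*0!) = -1/6
Σ = -1/6  ⇒  CG² = 12*(-1/6)² = 1/3
CG = −√(1/3) = -0.577350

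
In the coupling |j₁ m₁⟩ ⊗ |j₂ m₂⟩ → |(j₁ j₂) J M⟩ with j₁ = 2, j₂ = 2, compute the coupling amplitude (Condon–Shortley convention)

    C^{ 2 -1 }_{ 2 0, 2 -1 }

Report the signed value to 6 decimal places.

−√(1/14) ≈ -0.267261

triangle: 2!*2!*2!/7! = 8/5040
(j±m)!: 2!*2!*1!*3!*1!*3! = 144
prefactor² = (2J+1)*Δ*N² = 8/7
  k=0: +1/(0!*2!*2!*1!*0!*1!) = 1/4
  k=1: −1/(1!*1!*1!*0!*1!*2!) = -1/2
Σ = -1/4  ⇒  CG² = 8/7*(-1/4)² = 1/14
CG = −√(1/14) = -0.267261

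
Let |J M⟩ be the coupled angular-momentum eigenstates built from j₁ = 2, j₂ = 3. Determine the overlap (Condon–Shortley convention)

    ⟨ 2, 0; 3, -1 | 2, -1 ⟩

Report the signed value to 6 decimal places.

triangle: 3!×1!×3!/8! = 36/40320
(j±m)!: 2!×2!×2!×4!×1!×3! = 1152
prefactor² = (2J+1)×Δ×N² = 36/7
  k=1: −1/(1!×2!×1!×1!×0!×2!) = -1/4
  k=2: +1/(2!×1!×0!×0!×1!×3!) = 1/12
Σ = -1/6  ⇒  CG² = 36/7×(-1/6)² = 1/7
CG = −√(1/7) = -0.377964

−√(1/7) = -0.377964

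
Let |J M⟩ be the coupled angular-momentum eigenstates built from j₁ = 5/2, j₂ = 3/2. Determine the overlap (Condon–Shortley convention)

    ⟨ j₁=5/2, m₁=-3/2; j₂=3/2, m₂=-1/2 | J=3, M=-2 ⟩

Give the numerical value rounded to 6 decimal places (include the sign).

triangle: 1!·4!·2!/8! = 48/40320
(j±m)!: 1!·4!·1!·2!·1!·5! = 5760
prefactor² = (2J+1)·Δ·N² = 48
  k=0: +1/(0!·1!·4!·1!·0!·1!) = 1/24
  k=1: −1/(1!·0!·3!·0!·1!·2!) = -1/12
Σ = -1/24  ⇒  CG² = 48·(-1/24)² = 1/12
CG = −√(1/12) = -0.288675

−√(1/12) ≈ -0.288675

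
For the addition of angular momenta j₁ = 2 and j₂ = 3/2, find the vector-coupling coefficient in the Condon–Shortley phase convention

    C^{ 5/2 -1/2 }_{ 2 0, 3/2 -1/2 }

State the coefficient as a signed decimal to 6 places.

j₁+j₂−J=1  J+j₁−j₂=3  J−j₁+j₂=2  j₁+j₂+J+1=7
(j₁±m₁, j₂±m₂, J±M) = (2,2,1,2,2,3)
P² = 48/35
sum k=0..1:
  [0] +1/2 = 1/2
  [1] −1/4 = -1/4
S = 1/4
C² = P²·S² = 3/35 ; C = +0.292770

+0.292770  (= +√(3/35))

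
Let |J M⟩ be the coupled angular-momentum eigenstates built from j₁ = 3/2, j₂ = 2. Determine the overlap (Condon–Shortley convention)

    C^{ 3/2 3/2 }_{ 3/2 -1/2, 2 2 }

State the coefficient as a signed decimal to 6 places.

+0.632456  (= +√(2/5))

j₁+j₂−J=2  J+j₁−j₂=1  J−j₁+j₂=2  j₁+j₂+J+1=6
(j₁±m₁, j₂±m₂, J±M) = (1,2,4,0,3,0)
P² = 32/5
sum k=2..2:
  [2] +1/4 = 1/4
S = 1/4
C² = P²·S² = 2/5 ; C = +0.632456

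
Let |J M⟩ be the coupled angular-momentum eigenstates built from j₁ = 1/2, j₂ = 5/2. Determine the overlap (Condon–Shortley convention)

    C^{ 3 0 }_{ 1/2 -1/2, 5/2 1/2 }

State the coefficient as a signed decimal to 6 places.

√[7·0!1!5!/7! · 0!1!3!2!3!3!] = √(72)
  +(−1)^0/∏(0,0,1,3,0,2)! = 1/12  (running 1/12)
⟨..|..⟩ = √(72)·(1/12) = +0.707107

+√(1/2) = +0.707107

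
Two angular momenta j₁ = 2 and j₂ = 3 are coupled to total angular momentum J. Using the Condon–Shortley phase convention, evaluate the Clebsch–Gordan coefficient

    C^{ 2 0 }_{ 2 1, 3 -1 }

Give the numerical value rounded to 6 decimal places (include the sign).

−√(1/7) = -0.377964

triangle: 3!×1!×3!/8! = 36/40320
(j±m)!: 3!×1!×2!×4!×2!×2! = 1152
prefactor² = (2J+1)×Δ×N² = 36/7
  k=0: +1/(0!×3!×1!×2!×0!×1!) = 1/12
  k=1: −1/(1!×2!×0!×1!×1!×2!) = -1/4
Σ = -1/6  ⇒  CG² = 36/7×(-1/6)² = 1/7
CG = −√(1/7) = -0.377964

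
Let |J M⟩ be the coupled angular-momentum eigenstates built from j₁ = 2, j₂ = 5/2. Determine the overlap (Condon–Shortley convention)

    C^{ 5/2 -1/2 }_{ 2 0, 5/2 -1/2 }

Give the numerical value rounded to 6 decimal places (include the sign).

−√(8/35) = -0.478091

j₁+j₂−J=2  J+j₁−j₂=2  J−j₁+j₂=3  j₁+j₂+J+1=8
(j₁±m₁, j₂±m₂, J±M) = (2,2,2,3,2,3)
P² = 72/35
sum k=0..2:
  [0] +1/8 = 1/8
  [1] −1/2 = -1/2
  [2] +1/24 = 1/24
S = -1/3
C² = P²·S² = 8/35 ; C = -0.478091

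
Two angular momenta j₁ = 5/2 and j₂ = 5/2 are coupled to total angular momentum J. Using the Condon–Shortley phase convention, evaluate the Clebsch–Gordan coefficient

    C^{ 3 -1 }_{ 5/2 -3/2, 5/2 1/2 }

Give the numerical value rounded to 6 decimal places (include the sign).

+0.182574

triangle: 2!·3!·3!/9! = 72/362880
(j±m)!: 1!·4!·3!·2!·2!·4! = 13824
prefactor² = (2J+1)·Δ·N² = 96/5
  k=1: −1/(1!·1!·3!·2!·0!·1!) = -1/12
  k=2: +1/(2!·0!·2!·1!·1!·2!) = 1/8
Σ = 1/24  ⇒  CG² = 96/5·1/24² = 1/30
CG = +√(1/30) = +0.182574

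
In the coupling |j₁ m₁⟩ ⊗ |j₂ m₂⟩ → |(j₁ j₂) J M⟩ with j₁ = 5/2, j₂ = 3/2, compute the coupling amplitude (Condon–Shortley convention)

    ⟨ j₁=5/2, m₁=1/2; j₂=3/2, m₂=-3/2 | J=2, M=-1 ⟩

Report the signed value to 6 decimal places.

triangle: 2!·3!·1!/7! = 12/5040
(j±m)!: 3!·2!·0!·3!·1!·3! = 432
prefactor² = (2J+1)·Δ·N² = 36/7
  k=0: +1/(0!·2!·2!·0!·1!·1!) = 1/4
Σ = 1/4  ⇒  CG² = 36/7·1/4² = 9/28
CG = +√(9/28) = +0.566947

+√(9/28) ≈ +0.566947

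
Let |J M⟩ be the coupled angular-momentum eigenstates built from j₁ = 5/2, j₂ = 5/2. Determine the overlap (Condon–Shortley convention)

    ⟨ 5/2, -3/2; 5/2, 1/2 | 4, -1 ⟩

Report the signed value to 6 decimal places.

triangle: 1!*4!*4!/10! = 576/3628800
(j±m)!: 1!*4!*3!*2!*3!*5! = 207360
prefactor² = (2J+1)*Δ*N² = 10368/35
  k=0: +1/(0!*1!*4!*3!*0!*1!) = 1/144
  k=1: −1/(1!*0!*3!*2!*1!*2!) = -1/24
Σ = -5/144  ⇒  CG² = 10368/35*(-5/144)² = 5/14
CG = −√(5/14) = -0.597614

-0.597614  (= −√(5/14))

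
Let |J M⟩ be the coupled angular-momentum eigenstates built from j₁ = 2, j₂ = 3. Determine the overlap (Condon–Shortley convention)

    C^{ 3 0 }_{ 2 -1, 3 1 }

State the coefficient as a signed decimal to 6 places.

j₁+j₂−J=2  J+j₁−j₂=2  J−j₁+j₂=4  j₁+j₂+J+1=9
(j₁±m₁, j₂±m₂, J±M) = (1,3,4,2,3,3)
P² = 96/5
sum k=1..2:
  [1] −1/12 = -1/12
  [2] +1/8 = 1/8
S = 1/24
C² = P²·S² = 1/30 ; C = +0.182574

+0.182574  (= +√(1/30))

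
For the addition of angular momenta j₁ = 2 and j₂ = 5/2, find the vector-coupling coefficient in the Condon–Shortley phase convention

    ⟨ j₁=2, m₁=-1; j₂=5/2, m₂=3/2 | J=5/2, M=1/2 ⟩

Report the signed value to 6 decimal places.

+√(6/35) = +0.414039

triangle: 2!·2!·3!/8! = 24/40320
(j±m)!: 1!·3!·4!·1!·3!·2! = 1728
prefactor² = (2J+1)·Δ·N² = 216/35
  k=1: −1/(1!·1!·2!·3!·0!·0!) = -1/12
  k=2: +1/(2!·0!·1!·2!·1!·1!) = 1/4
Σ = 1/6  ⇒  CG² = 216/35·1/6² = 6/35
CG = +√(6/35) = +0.414039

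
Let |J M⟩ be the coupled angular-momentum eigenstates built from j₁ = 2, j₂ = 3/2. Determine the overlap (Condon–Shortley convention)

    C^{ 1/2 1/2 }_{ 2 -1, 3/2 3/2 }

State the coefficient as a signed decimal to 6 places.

√[2·3!1!0!/5! · 1!3!3!0!1!0!] = √(18/5)
  +(−1)^3/∏(3,0,0,0,1,0)! = -1/6  (running -1/6)
⟨..|..⟩ = √(18/5)·(-1/6) = -0.316228

−√(1/10) = -0.316228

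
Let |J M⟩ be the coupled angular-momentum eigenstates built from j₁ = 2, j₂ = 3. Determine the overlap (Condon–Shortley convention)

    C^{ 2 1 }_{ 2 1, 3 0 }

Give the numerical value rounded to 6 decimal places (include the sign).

j₁+j₂−J=3  J+j₁−j₂=1  J−j₁+j₂=3  j₁+j₂+J+1=8
(j₁±m₁, j₂±m₂, J±M) = (3,1,3,3,3,1)
P² = 81/14
sum k=0..1:
  [0] +1/36 = 1/36
  [1] −1/4 = -1/4
S = -2/9
C² = P²·S² = 2/7 ; C = -0.534522

-0.534522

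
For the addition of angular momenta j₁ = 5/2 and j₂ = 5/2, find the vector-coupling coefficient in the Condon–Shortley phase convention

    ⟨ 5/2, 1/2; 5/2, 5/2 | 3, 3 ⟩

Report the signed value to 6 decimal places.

√[7·2!3!3!/9! · 3!2!5!0!6!0!] = √(1440)
  +(−1)^2/∏(2,0,0,3,3,0)! = 1/72  (running 1/72)
⟨..|..⟩ = √(1440)·(1/72) = +0.527046

+0.527046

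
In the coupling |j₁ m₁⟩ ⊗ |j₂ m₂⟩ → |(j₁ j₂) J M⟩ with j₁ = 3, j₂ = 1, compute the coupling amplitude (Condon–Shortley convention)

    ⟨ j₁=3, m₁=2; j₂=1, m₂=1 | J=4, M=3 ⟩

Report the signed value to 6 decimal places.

triangle: 0!·6!·2!/9! = 1440/362880
(j±m)!: 5!·1!·2!·0!·7!·1! = 1209600
prefactor² = (2J+1)·Δ·N² = 43200
  k=0: +1/(0!·0!·1!·2!·5!·0!) = 1/240
Σ = 1/240  ⇒  CG² = 43200·1/240² = 3/4
CG = +√(3/4) = +0.866025

+0.866025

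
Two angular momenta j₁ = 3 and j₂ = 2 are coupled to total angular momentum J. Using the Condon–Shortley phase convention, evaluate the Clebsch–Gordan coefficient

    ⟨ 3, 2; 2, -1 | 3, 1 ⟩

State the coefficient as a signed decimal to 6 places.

+0.500000

j₁+j₂−J=2  J+j₁−j₂=4  J−j₁+j₂=2  j₁+j₂+J+1=9
(j₁±m₁, j₂±m₂, J±M) = (5,1,1,3,4,2)
P² = 64
sum k=0..1:
  [0] +1/12 = 1/12
  [1] −1/48 = -1/48
S = 1/16
C² = P²·S² = 1/4 ; C = +0.500000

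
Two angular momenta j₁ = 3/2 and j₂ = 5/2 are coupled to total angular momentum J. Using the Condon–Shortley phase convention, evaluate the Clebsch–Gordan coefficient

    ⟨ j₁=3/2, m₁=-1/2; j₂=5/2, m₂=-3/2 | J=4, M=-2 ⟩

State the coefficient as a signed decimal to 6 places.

j₁+j₂−J=0  J+j₁−j₂=3  J−j₁+j₂=5  j₁+j₂+J+1=9
(j₁±m₁, j₂±m₂, J±M) = (1,2,1,4,2,6)
P² = 8640/7
sum k=0..0:
  [0] +1/48 = 1/48
S = 1/48
C² = P²·S² = 15/28 ; C = +0.731925

+0.731925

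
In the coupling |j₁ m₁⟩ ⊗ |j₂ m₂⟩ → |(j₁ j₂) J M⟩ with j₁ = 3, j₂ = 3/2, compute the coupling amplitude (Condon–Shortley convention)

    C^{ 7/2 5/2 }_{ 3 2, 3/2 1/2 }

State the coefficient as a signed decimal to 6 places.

triangle: 1!·5!·2!/9! = 240/362880
(j±m)!: 5!·1!·2!·1!·6!·1! = 172800
prefactor² = (2J+1)·Δ·N² = 6400/7
  k=0: +1/(0!·1!·1!·2!·4!·0!) = 1/48
  k=1: −1/(1!·0!·0!·1!·5!·1!) = -1/120
Σ = 1/80  ⇒  CG² = 6400/7·1/80² = 1/7
CG = +√(1/7) = +0.377964

+√(1/7) ≈ +0.377964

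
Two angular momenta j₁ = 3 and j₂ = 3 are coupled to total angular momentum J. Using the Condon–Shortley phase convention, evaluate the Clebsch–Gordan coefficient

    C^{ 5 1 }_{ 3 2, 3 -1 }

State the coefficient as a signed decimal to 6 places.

+0.566947  (= +√(9/28))

√[11·1!5!5!/12! · 5!1!2!4!6!4!] = √(230400/7)
  +(−1)^0/∏(0,1,1,2,4,3)! = 1/288  (running 1/288)
  +(−1)^1/∏(1,0,0,1,5,4)! = -1/2880  (running 1/320)
⟨..|..⟩ = √(230400/7)·(1/320) = +0.566947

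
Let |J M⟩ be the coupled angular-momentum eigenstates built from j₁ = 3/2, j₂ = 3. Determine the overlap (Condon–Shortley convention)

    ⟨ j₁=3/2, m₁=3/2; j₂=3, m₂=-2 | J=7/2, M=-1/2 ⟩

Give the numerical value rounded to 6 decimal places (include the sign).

j₁+j₂−J=1  J+j₁−j₂=2  J−j₁+j₂=5  j₁+j₂+J+1=9
(j₁±m₁, j₂±m₂, J±M) = (3,0,1,5,3,4)
P² = 3840/7
sum k=0..0:
  [0] +1/48 = 1/48
S = 1/48
C² = P²·S² = 5/21 ; C = +0.487950

+0.487950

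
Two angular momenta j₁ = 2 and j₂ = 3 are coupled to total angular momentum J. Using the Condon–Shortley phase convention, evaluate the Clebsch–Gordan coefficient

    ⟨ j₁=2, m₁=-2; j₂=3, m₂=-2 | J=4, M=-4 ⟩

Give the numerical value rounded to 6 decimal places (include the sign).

-0.632456

√[9·1!3!5!/10! · 0!4!1!5!0!8!] = √(207360)
  +(−1)^1/∏(1,0,3,0,0,5)! = -1/720  (running -1/720)
⟨..|..⟩ = √(207360)·(-1/720) = -0.632456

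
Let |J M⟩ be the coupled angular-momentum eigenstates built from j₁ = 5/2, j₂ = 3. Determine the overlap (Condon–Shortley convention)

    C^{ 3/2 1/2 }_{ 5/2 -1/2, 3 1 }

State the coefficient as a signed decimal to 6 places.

−√(1/105) = -0.097590

j₁+j₂−J=4  J+j₁−j₂=1  J−j₁+j₂=2  j₁+j₂+J+1=8
(j₁±m₁, j₂±m₂, J±M) = (2,3,4,2,2,1)
P² = 192/35
sum k=2..3:
  [2] +1/8 = 1/8
  [3] −1/6 = -1/6
S = -1/24
C² = P²·S² = 1/105 ; C = -0.097590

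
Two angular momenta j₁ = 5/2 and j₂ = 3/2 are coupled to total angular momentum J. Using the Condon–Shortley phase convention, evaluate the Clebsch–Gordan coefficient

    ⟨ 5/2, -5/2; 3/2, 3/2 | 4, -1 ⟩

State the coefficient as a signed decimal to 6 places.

+0.133631

j₁+j₂−J=0  J+j₁−j₂=5  J−j₁+j₂=3  j₁+j₂+J+1=9
(j₁±m₁, j₂±m₂, J±M) = (0,5,3,0,3,5)
P² = 64800/7
sum k=0..0:
  [0] +1/720 = 1/720
S = 1/720
C² = P²·S² = 1/56 ; C = +0.133631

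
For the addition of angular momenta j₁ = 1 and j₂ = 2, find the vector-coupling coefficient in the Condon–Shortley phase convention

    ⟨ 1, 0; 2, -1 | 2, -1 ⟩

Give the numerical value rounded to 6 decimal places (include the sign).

j₁+j₂−J=1  J+j₁−j₂=1  J−j₁+j₂=3  j₁+j₂+J+1=6
(j₁±m₁, j₂±m₂, J±M) = (1,1,1,3,1,3)
P² = 3/2
sum k=0..1:
  [0] +1/2 = 1/2
  [1] −1/6 = -1/6
S = 1/3
C² = P²·S² = 1/6 ; C = +0.408248

+√(1/6) = +0.408248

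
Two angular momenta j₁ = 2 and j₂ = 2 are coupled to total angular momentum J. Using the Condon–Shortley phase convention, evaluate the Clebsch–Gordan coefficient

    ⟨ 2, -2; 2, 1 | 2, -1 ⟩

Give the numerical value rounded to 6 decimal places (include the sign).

+√(3/7) ≈ +0.654654

j₁+j₂−J=2  J+j₁−j₂=2  J−j₁+j₂=2  j₁+j₂+J+1=7
(j₁±m₁, j₂±m₂, J±M) = (0,4,3,1,1,3)
P² = 48/7
sum k=2..2:
  [2] +1/4 = 1/4
S = 1/4
C² = P²·S² = 3/7 ; C = +0.654654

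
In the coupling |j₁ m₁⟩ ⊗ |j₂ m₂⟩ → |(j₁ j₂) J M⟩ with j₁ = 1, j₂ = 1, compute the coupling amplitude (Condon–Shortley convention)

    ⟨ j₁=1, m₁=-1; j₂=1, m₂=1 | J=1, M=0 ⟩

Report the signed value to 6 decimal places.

j₁+j₂−J=1  J+j₁−j₂=1  J−j₁+j₂=1  j₁+j₂+J+1=4
(j₁±m₁, j₂±m₂, J±M) = (0,2,2,0,1,1)
P² = 1/2
sum k=1..1:
  [1] −1/1 = -1
S = -1
C² = P²·S² = 1/2 ; C = -0.707107

−√(1/2) ≈ -0.707107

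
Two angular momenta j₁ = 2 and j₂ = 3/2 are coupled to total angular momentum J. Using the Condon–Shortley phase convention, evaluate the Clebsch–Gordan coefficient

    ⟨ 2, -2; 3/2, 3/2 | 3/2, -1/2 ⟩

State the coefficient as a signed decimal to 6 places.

+√(2/5) = +0.632456

j₁+j₂−J=2  J+j₁−j₂=2  J−j₁+j₂=1  j₁+j₂+J+1=6
(j₁±m₁, j₂±m₂, J±M) = (0,4,3,0,1,2)
P² = 32/5
sum k=2..2:
  [2] +1/4 = 1/4
S = 1/4
C² = P²·S² = 2/5 ; C = +0.632456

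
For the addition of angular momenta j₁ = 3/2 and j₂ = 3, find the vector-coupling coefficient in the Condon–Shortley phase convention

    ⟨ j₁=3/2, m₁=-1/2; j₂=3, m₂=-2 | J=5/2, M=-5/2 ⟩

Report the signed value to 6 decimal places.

-0.597614  (= −√(5/14))

triangle: 2!×1!×4!/8! = 48/40320
(j±m)!: 1!×2!×1!×5!×0!×5! = 28800
prefactor² = (2J+1)×Δ×N² = 1440/7
  k=1: −1/(1!×1!×1!×0!×0!×4!) = -1/24
Σ = -1/24  ⇒  CG² = 1440/7×(-1/24)² = 5/14
CG = −√(5/14) = -0.597614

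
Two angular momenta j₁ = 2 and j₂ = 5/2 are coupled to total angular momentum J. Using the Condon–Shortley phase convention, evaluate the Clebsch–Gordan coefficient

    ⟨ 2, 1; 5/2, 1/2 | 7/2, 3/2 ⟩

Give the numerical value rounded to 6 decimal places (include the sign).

+0.308607  (= +√(2/21))

triangle: 1!×3!×4!/9! = 144/362880
(j±m)!: 3!×1!×3!×2!×5!×2! = 17280
prefactor² = (2J+1)×Δ×N² = 384/7
  k=0: +1/(0!×1!×1!×3!×2!×1!) = 1/12
  k=1: −1/(1!×0!×0!×2!×3!×2!) = -1/24
Σ = 1/24  ⇒  CG² = 384/7×1/24² = 2/21
CG = +√(2/21) = +0.308607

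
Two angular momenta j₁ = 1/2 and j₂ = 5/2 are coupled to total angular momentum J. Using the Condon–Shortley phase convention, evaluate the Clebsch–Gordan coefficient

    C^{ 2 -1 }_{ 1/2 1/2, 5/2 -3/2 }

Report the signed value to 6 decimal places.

√[5·1!0!4!/6! · 1!0!1!4!1!3!] = √(24)
  +(−1)^0/∏(0,1,0,1,0,3)! = 1/6  (running 1/6)
⟨..|..⟩ = √(24)·(1/6) = +0.816497

+√(2/3) = +0.816497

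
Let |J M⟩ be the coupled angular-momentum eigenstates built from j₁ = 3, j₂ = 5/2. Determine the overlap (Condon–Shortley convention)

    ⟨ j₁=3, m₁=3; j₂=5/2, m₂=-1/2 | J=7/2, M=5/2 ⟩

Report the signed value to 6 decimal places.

+√(3/7) = +0.654654

triangle: 2!*4!*3!/10! = 288/3628800
(j±m)!: 6!*0!*2!*3!*6!*1! = 6220800
prefactor² = (2J+1)*Δ*N² = 27648/7
  k=0: +1/(0!*2!*0!*2!*4!*1!) = 1/96
Σ = 1/96  ⇒  CG² = 27648/7*1/96² = 3/7
CG = +√(3/7) = +0.654654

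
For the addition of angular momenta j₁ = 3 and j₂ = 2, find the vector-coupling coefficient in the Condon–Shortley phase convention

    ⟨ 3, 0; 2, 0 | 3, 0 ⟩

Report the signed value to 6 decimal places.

−√(4/15) = -0.516398

j₁+j₂−J=2  J+j₁−j₂=4  J−j₁+j₂=2  j₁+j₂+J+1=9
(j₁±m₁, j₂±m₂, J±M) = (3,3,2,2,3,3)
P² = 48/5
sum k=0..2:
  [0] +1/24 = 1/24
  [1] −1/4 = -1/4
  [2] +1/24 = 1/24
S = -1/6
C² = P²·S² = 4/15 ; C = -0.516398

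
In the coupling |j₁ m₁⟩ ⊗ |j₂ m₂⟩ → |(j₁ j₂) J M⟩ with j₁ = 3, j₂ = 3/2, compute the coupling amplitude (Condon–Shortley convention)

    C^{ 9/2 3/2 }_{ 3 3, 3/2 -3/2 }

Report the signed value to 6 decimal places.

√[10·0!6!3!/10! · 6!0!0!3!6!3!] = √(1555200/7)
  +(−1)^0/∏(0,0,0,0,6,3)! = 1/4320  (running 1/4320)
⟨..|..⟩ = √(1555200/7)·(1/4320) = +0.109109

+√(1/84) ≈ +0.109109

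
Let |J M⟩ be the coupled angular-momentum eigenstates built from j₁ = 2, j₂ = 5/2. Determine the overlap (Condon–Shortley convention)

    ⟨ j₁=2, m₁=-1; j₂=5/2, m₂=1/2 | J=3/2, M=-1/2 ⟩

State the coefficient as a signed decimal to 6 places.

+0.487950

triangle: 3!·1!·2!/7! = 12/5040
(j±m)!: 1!·3!·3!·2!·1!·2! = 144
prefactor² = (2J+1)·Δ·N² = 48/35
  k=2: +1/(2!·1!·1!·1!·0!·1!) = 1/2
  k=3: −1/(3!·0!·0!·0!·1!·2!) = -1/12
Σ = 5/12  ⇒  CG² = 48/35·5/12² = 5/21
CG = +√(5/21) = +0.487950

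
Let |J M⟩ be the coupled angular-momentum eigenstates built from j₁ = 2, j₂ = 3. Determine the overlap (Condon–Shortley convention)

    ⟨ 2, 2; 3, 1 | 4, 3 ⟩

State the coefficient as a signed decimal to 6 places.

triangle: 1!×3!×5!/10! = 720/3628800
(j±m)!: 4!×0!×4!×2!×7!×1! = 5806080
prefactor² = (2J+1)×Δ×N² = 10368
  k=0: +1/(0!×1!×0!×4!×3!×1!) = 1/144
Σ = 1/144  ⇒  CG² = 10368×1/144² = 1/2
CG = +√(1/2) = +0.707107

+0.707107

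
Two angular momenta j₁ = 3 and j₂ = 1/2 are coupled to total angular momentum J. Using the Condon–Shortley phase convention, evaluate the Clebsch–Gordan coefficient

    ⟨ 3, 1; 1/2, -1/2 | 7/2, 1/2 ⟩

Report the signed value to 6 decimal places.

+√(3/7) ≈ +0.654654

triangle: 0!*6!*1!/8! = 720/40320
(j±m)!: 4!*2!*0!*1!*4!*3! = 6912
prefactor² = (2J+1)*Δ*N² = 6912/7
  k=0: +1/(0!*0!*2!*0!*4!*1!) = 1/48
Σ = 1/48  ⇒  CG² = 6912/7*1/48² = 3/7
CG = +√(3/7) = +0.654654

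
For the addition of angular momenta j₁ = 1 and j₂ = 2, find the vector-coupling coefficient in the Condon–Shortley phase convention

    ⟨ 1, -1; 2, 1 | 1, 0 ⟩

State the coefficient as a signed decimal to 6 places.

√[3·2!0!2!/5! · 0!2!3!1!1!1!] = √(6/5)
  +(−1)^2/∏(2,0,0,1,0,1)! = 1/2  (running 1/2)
⟨..|..⟩ = √(6/5)·(1/2) = +0.547723

+√(3/10) = +0.547723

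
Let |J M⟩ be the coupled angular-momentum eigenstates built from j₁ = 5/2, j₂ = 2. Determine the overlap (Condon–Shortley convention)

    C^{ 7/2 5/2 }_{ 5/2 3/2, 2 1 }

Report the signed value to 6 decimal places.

+√(1/63) = +0.125988

triangle: 1!×4!×3!/9! = 144/362880
(j±m)!: 4!×1!×3!×1!×6!×1! = 103680
prefactor² = (2J+1)×Δ×N² = 2304/7
  k=0: +1/(0!×1!×1!×3!×3!×0!) = 1/36
  k=1: −1/(1!×0!×0!×2!×4!×1!) = -1/48
Σ = 1/144  ⇒  CG² = 2304/7×1/144² = 1/63
CG = +√(1/63) = +0.125988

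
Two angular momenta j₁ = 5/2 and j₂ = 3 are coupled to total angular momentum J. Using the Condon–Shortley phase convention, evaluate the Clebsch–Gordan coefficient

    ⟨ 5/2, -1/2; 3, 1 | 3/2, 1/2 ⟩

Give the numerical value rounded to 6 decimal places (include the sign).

-0.097590

√[4·4!1!2!/8! · 2!3!4!2!2!1!] = √(192/35)
  +(−1)^2/∏(2,2,1,2,0,0)! = 1/8  (running 1/8)
  +(−1)^3/∏(3,1,0,1,1,1)! = -1/6  (running -1/24)
⟨..|..⟩ = √(192/35)·(-1/24) = -0.097590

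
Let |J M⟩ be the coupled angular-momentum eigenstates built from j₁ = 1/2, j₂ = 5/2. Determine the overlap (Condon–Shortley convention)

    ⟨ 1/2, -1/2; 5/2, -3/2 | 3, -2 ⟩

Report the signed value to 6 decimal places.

j₁+j₂−J=0  J+j₁−j₂=1  J−j₁+j₂=5  j₁+j₂+J+1=7
(j₁±m₁, j₂±m₂, J±M) = (0,1,1,4,1,5)
P² = 480
sum k=0..0:
  [0] +1/24 = 1/24
S = 1/24
C² = P²·S² = 5/6 ; C = +0.912871

+√(5/6) = +0.912871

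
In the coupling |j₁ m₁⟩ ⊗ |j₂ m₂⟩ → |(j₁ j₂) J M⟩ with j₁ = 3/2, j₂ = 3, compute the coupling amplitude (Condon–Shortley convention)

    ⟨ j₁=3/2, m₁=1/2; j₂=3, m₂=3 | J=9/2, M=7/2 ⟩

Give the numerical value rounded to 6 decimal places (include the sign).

+0.577350

√[10·0!3!6!/10! · 2!1!6!0!8!1!] = √(691200)
  +(−1)^0/∏(0,0,1,6,2,0)! = 1/1440  (running 1/1440)
⟨..|..⟩ = √(691200)·(1/1440) = +0.577350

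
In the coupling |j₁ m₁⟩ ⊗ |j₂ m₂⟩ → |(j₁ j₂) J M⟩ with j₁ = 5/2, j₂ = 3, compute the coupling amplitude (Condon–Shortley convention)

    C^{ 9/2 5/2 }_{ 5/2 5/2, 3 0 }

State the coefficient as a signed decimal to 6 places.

√[10·1!4!5!/11! · 5!0!3!3!7!2!] = √(345600/11)
  +(−1)^0/∏(0,1,0,3,4,2)! = 1/288  (running 1/288)
⟨..|..⟩ = √(345600/11)·(1/288) = +0.615457

+√(25/66) = +0.615457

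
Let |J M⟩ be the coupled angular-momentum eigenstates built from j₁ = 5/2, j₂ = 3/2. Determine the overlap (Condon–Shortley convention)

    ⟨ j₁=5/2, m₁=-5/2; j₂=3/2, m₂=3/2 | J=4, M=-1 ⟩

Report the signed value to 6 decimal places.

+√(1/56) = +0.133631

√[9·0!5!3!/9! · 0!5!3!0!3!5!] = √(64800/7)
  +(−1)^0/∏(0,0,5,3,0,0)! = 1/720  (running 1/720)
⟨..|..⟩ = √(64800/7)·(1/720) = +0.133631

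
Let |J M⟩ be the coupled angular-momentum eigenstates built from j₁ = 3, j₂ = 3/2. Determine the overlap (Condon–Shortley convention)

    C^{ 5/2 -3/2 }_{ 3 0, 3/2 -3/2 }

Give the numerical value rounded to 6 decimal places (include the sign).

triangle: 2!*4!*1!/8! = 48/40320
(j±m)!: 3!*3!*0!*3!*1!*4! = 5184
prefactor² = (2J+1)*Δ*N² = 1296/35
  k=0: +1/(0!*2!*3!*0!*1!*1!) = 1/12
Σ = 1/12  ⇒  CG² = 1296/35*1/12² = 9/35
CG = +√(9/35) = +0.507093

+0.507093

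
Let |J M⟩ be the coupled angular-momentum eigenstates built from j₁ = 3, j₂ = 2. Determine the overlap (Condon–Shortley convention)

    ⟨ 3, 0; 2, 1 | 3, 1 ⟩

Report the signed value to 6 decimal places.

-0.182574  (= −√(1/30))

triangle: 2!×4!×2!/9! = 96/362880
(j±m)!: 3!×3!×3!×1!×4!×2! = 10368
prefactor² = (2J+1)×Δ×N² = 96/5
  k=1: −1/(1!×1!×2!×2!×2!×0!) = -1/8
  k=2: +1/(2!×0!×1!×1!×3!×1!) = 1/12
Σ = -1/24  ⇒  CG² = 96/5×(-1/24)² = 1/30
CG = −√(1/30) = -0.182574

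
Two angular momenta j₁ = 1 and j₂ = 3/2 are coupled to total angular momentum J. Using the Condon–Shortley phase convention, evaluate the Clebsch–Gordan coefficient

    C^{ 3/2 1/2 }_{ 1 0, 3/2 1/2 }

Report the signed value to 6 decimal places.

√[4·1!1!2!/5! · 1!1!2!1!2!1!] = √(4/15)
  +(−1)^0/∏(0,1,1,2,0,0)! = 1/2  (running 1/2)
  +(−1)^1/∏(1,0,0,1,1,1)! = -1  (running -1/2)
⟨..|..⟩ = √(4/15)·(-1/2) = -0.258199

−√(1/15) = -0.258199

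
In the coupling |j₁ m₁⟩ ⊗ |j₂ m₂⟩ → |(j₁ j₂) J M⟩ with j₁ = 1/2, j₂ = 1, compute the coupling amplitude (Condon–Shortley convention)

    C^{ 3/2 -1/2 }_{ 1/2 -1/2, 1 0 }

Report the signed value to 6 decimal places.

√[4·0!1!2!/4! · 0!1!1!1!1!2!] = √(2/3)
  +(−1)^0/∏(0,0,1,1,0,1)! = 1  (running 1)
⟨..|..⟩ = √(2/3)·(1) = +0.816497

+0.816497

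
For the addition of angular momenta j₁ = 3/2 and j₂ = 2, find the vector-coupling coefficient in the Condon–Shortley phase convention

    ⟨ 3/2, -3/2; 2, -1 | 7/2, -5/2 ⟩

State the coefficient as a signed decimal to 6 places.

+√(4/7) ≈ +0.755929

j₁+j₂−J=0  J+j₁−j₂=3  J−j₁+j₂=4  j₁+j₂+J+1=8
(j₁±m₁, j₂±m₂, J±M) = (0,3,1,3,1,6)
P² = 5184/7
sum k=0..0:
  [0] +1/36 = 1/36
S = 1/36
C² = P²·S² = 4/7 ; C = +0.755929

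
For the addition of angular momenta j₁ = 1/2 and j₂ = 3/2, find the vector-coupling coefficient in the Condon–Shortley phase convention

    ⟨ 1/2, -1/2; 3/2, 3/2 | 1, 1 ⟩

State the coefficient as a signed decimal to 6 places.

√[3·1!0!2!/4! · 0!1!3!0!2!0!] = √(3)
  +(−1)^1/∏(1,0,0,2,0,0)! = -1/2  (running -1/2)
⟨..|..⟩ = √(3)·(-1/2) = -0.866025

−√(3/4) ≈ -0.866025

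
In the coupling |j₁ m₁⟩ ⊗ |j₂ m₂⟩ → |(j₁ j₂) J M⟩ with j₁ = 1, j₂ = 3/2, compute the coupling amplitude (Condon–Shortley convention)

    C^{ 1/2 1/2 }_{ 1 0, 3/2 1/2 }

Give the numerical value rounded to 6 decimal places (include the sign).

triangle: 2!·0!·1!/4! = 2/24
(j±m)!: 1!·1!·2!·1!·1!·0! = 2
prefactor² = (2J+1)·Δ·N² = 1/3
  k=1: −1/(1!·1!·0!·1!·0!·0!) = -1
Σ = -1  ⇒  CG² = 1/3·(-1)² = 1/3
CG = −√(1/3) = -0.577350

-0.577350  (= −√(1/3))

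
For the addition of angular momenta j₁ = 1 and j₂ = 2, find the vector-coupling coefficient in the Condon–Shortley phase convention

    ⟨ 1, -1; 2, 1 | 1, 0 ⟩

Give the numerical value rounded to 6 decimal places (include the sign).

j₁+j₂−J=2  J+j₁−j₂=0  J−j₁+j₂=2  j₁+j₂+J+1=5
(j₁±m₁, j₂±m₂, J±M) = (0,2,3,1,1,1)
P² = 6/5
sum k=2..2:
  [2] +1/2 = 1/2
S = 1/2
C² = P²·S² = 3/10 ; C = +0.547723

+0.547723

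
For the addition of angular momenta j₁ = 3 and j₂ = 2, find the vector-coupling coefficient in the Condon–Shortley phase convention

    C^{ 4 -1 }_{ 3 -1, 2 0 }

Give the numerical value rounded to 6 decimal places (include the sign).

-0.327327

triangle: 1!*5!*3!/10! = 720/3628800
(j±m)!: 2!*4!*2!*2!*3!*5! = 138240
prefactor² = (2J+1)*Δ*N² = 1728/7
  k=0: +1/(0!*1!*4!*2!*1!*1!) = 1/48
  k=1: −1/(1!*0!*3!*1!*2!*2!) = -1/24
Σ = -1/48  ⇒  CG² = 1728/7*(-1/48)² = 3/28
CG = −√(3/28) = -0.327327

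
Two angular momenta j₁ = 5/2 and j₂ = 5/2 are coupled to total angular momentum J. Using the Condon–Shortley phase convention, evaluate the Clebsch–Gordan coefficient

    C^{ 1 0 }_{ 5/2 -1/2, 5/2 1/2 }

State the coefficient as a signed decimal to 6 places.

j₁+j₂−J=4  J+j₁−j₂=1  J−j₁+j₂=1  j₁+j₂+J+1=7
(j₁±m₁, j₂±m₂, J±M) = (2,3,3,2,1,1)
P² = 72/35
sum k=2..3:
  [2] +1/4 = 1/4
  [3] −1/6 = -1/6
S = 1/12
C² = P²·S² = 1/70 ; C = +0.119523

+√(1/70) ≈ +0.119523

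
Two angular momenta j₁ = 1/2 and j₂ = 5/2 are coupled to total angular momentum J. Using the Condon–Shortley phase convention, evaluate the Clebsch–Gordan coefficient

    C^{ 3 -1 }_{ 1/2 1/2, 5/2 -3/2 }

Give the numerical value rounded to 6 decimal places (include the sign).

+√(1/3) = +0.577350

triangle: 0!*1!*5!/7! = 120/5040
(j±m)!: 1!*0!*1!*4!*2!*4! = 1152
prefactor² = (2J+1)*Δ*N² = 192
  k=0: +1/(0!*0!*0!*1!*1!*4!) = 1/24
Σ = 1/24  ⇒  CG² = 192*1/24² = 1/3
CG = +√(1/3) = +0.577350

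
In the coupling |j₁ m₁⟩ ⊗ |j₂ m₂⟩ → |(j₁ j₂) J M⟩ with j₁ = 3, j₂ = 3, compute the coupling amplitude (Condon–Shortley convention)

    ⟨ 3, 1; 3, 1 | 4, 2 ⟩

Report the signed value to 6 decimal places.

triangle: 2!*4!*4!/11! = 1152/39916800
(j±m)!: 4!*2!*4!*2!*6!*2! = 3317760
prefactor² = (2J+1)*Δ*N² = 331776/385
  k=0: +1/(0!*2!*2!*4!*2!*0!) = 1/192
  k=1: −1/(1!*1!*1!*3!*3!*1!) = -1/36
  k=2: +1/(2!*0!*0!*2!*4!*2!) = 1/192
Σ = -5/288  ⇒  CG² = 331776/385*(-5/288)² = 20/77
CG = −√(20/77) = -0.509647

-0.509647  (= −√(20/77))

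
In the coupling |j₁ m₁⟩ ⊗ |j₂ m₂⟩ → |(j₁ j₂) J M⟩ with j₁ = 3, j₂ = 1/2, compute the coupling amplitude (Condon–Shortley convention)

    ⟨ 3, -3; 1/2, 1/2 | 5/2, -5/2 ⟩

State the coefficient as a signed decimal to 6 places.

-0.925820

j₁+j₂−J=1  J+j₁−j₂=5  J−j₁+j₂=0  j₁+j₂+J+1=7
(j₁±m₁, j₂±m₂, J±M) = (0,6,1,0,0,5)
P² = 86400/7
sum k=1..1:
  [1] −1/120 = -1/120
S = -1/120
C² = P²·S² = 6/7 ; C = -0.925820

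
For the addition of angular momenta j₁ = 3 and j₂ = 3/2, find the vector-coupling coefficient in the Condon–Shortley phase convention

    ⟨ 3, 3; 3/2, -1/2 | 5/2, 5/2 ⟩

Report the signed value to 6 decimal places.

+0.731925

j₁+j₂−J=2  J+j₁−j₂=4  J−j₁+j₂=1  j₁+j₂+J+1=8
(j₁±m₁, j₂±m₂, J±M) = (6,0,1,2,5,0)
P² = 8640/7
sum k=0..0:
  [0] +1/48 = 1/48
S = 1/48
C² = P²·S² = 15/28 ; C = +0.731925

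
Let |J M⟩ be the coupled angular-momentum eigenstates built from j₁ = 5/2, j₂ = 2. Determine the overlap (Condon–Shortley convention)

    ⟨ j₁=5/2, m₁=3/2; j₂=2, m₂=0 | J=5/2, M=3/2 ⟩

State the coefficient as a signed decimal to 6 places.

-0.119523

j₁+j₂−J=2  J+j₁−j₂=3  J−j₁+j₂=2  j₁+j₂+J+1=8
(j₁±m₁, j₂±m₂, J±M) = (4,1,2,2,4,1)
P² = 288/35
sum k=0..1:
  [0] +1/8 = 1/8
  [1] −1/6 = -1/6
S = -1/24
C² = P²·S² = 1/70 ; C = -0.119523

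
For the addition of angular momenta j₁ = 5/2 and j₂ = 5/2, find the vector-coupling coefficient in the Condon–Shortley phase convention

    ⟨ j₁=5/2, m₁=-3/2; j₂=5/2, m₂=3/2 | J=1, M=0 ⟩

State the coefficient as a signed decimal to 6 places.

j₁+j₂−J=4  J+j₁−j₂=1  J−j₁+j₂=1  j₁+j₂+J+1=7
(j₁±m₁, j₂±m₂, J±M) = (1,4,4,1,1,1)
P² = 288/35
sum k=3..4:
  [3] −1/6 = -1/6
  [4] +1/24 = 1/24
S = -1/8
C² = P²·S² = 9/70 ; C = -0.358569

−√(9/70) ≈ -0.358569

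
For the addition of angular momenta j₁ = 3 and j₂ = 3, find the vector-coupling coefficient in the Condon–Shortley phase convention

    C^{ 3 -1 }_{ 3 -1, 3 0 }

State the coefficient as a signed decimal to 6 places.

+√(1/6) = +0.408248

triangle: 3!·3!·3!/10! = 216/3628800
(j±m)!: 2!·4!·3!·3!·2!·4! = 82944
prefactor² = (2J+1)·Δ·N² = 864/25
  k=1: −1/(1!·2!·3!·2!·0!·1!) = -1/24
  k=2: +1/(2!·1!·2!·1!·1!·2!) = 1/8
  k=3: −1/(3!·0!·1!·0!·2!·3!) = -1/72
Σ = 5/72  ⇒  CG² = 864/25·5/72² = 1/6
CG = +√(1/6) = +0.408248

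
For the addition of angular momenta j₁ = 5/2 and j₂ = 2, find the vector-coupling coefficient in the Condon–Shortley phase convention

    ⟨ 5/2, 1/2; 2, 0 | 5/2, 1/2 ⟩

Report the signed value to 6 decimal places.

−√(8/35) = -0.478091

j₁+j₂−J=2  J+j₁−j₂=3  J−j₁+j₂=2  j₁+j₂+J+1=8
(j₁±m₁, j₂±m₂, J±M) = (3,2,2,2,3,2)
P² = 72/35
sum k=0..2:
  [0] +1/8 = 1/8
  [1] −1/2 = -1/2
  [2] +1/24 = 1/24
S = -1/3
C² = P²·S² = 8/35 ; C = -0.478091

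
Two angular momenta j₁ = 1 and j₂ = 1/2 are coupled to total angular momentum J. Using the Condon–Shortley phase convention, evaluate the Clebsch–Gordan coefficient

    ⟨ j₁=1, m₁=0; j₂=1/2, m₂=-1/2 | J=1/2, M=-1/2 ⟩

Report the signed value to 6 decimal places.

j₁+j₂−J=1  J+j₁−j₂=1  J−j₁+j₂=0  j₁+j₂+J+1=3
(j₁±m₁, j₂±m₂, J±M) = (1,1,0,1,0,1)
P² = 1/3
sum k=0..0:
  [0] +1/1 = 1
S = 1
C² = P²·S² = 1/3 ; C = +0.577350

+0.577350  (= +√(1/3))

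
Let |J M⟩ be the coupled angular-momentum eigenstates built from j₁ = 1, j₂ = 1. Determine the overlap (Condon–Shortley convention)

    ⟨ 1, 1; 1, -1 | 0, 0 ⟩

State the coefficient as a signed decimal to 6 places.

+√(1/3) = +0.577350

√[1·2!0!0!/3! · 2!0!0!2!0!0!] = √(4/3)
  +(−1)^0/∏(0,2,0,0,0,0)! = 1/2  (running 1/2)
⟨..|..⟩ = √(4/3)·(1/2) = +0.577350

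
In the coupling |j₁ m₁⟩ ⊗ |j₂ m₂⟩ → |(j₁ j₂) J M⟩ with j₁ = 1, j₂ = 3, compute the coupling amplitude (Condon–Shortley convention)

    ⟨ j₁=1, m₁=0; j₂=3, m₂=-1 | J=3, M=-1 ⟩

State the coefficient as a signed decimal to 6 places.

triangle: 1!·1!·5!/8! = 120/40320
(j±m)!: 1!·1!·2!·4!·2!·4! = 2304
prefactor² = (2J+1)·Δ·N² = 48
  k=0: +1/(0!·1!·1!·2!·0!·3!) = 1/12
  k=1: −1/(1!·0!·0!·1!·1!·4!) = -1/24
Σ = 1/24  ⇒  CG² = 48·1/24² = 1/12
CG = +√(1/12) = +0.288675

+√(1/12) ≈ +0.288675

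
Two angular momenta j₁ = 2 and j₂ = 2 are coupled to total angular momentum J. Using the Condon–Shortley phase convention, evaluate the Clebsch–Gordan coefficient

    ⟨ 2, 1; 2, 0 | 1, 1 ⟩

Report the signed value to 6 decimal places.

√[3·3!1!1!/6! · 3!1!2!2!2!0!] = √(6/5)
  +(−1)^1/∏(1,2,0,1,1,0)! = -1/2  (running -1/2)
⟨..|..⟩ = √(6/5)·(-1/2) = -0.547723

−√(3/10) ≈ -0.547723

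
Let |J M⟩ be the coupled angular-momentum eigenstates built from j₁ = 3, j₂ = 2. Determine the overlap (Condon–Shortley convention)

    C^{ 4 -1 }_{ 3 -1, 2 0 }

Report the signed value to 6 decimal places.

−√(3/28) = -0.327327

√[9·1!5!3!/10! · 2!4!2!2!3!5!] = √(1728/7)
  +(−1)^0/∏(0,1,4,2,1,1)! = 1/48  (running 1/48)
  +(−1)^1/∏(1,0,3,1,2,2)! = -1/24  (running -1/48)
⟨..|..⟩ = √(1728/7)·(-1/48) = -0.327327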